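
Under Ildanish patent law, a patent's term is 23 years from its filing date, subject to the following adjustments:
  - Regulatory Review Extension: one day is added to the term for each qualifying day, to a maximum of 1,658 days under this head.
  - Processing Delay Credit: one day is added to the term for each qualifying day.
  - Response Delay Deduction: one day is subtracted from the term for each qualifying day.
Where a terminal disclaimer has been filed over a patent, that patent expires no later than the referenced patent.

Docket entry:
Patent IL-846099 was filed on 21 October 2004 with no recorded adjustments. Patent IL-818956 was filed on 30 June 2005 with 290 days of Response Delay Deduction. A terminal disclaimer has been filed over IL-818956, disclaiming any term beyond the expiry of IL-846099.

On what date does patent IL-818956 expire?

September 14, 2027

Natural term of IL-818956:
  Base: filing + 23 years → 30 June 2028.
  Response Delay Deduction: −290 days → 14 September 2027.
Expiry of referenced patent IL-846099:
  Base: filing + 23 years → 21 October 2027.
Terminal disclaimer: IL-818956 expires on the earlier of 14 September 2027 and 21 October 2027.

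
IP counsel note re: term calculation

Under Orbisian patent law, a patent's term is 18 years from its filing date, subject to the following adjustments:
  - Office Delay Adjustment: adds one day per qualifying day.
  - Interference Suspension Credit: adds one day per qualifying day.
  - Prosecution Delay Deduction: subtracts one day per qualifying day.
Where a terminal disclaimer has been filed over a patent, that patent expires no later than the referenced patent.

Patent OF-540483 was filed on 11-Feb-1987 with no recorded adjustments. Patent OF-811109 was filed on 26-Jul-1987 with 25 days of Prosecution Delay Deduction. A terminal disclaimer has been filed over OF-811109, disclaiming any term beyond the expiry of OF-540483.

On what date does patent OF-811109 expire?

February 11, 2005

Natural term of OF-811109:
  Base: filing + 18 years → 26 July 2005.
  Prosecution Delay Deduction: −25 days → 1 July 2005.
Expiry of referenced patent OF-540483:
  Base: filing + 18 years → 11 February 2005.
Terminal disclaimer: OF-811109 expires on the earlier of 1 July 2005 and 11 February 2005.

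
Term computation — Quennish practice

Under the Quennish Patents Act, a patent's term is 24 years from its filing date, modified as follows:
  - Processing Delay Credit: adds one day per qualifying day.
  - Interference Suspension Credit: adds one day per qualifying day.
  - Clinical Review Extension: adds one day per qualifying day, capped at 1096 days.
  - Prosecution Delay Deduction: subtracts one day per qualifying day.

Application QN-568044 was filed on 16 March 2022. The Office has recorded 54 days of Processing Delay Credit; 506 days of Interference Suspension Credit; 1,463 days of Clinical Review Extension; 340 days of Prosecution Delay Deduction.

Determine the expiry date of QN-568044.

Base term: filing date + 24 years → 16 March 2046.
Processing Delay Credit: +54 days → 9 May 2046.
Interference Suspension Credit: +506 days → 27 September 2047.
Clinical Review Extension: 1463 days claimed exceeds the 1096-day cap, so +1096 days → 27 September 2050.
Prosecution Delay Deduction: −340 days → 22 October 2049.

October 22, 2049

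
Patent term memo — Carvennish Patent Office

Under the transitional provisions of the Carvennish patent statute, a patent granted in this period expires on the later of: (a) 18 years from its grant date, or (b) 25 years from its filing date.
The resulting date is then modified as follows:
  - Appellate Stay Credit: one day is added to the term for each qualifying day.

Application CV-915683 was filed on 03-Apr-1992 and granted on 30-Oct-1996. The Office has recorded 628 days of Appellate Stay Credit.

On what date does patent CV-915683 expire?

2018-12-22

(a) grant + 18 years → 30 October 2014.
(b) filing + 25 years → 3 April 2017.
Later of the two: 3 April 2017.
Appellate Stay Credit: +628 days → 22 December 2018.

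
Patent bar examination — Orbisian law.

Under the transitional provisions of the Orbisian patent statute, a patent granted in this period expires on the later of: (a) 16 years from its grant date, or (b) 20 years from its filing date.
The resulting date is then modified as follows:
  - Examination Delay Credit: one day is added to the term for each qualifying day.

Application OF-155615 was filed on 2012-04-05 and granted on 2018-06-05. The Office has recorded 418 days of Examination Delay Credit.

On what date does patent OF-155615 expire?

July 28, 2035

(a) grant + 16 years → 5 June 2034.
(b) filing + 20 years → 5 April 2032.
Later of the two: 5 June 2034.
Examination Delay Credit: +418 days → 28 July 2035.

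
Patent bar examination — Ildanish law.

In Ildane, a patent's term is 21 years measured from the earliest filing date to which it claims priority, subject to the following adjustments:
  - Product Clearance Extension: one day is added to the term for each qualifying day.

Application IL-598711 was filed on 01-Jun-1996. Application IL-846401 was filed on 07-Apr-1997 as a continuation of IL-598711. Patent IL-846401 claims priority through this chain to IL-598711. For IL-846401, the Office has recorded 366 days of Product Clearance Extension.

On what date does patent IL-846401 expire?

Earliest priority filing: 1 June 1996.
Base term: 1 June 1996 + 21 years → 1 June 2017.
Product Clearance Extension: +366 days → 2 June 2018.

June 2, 2018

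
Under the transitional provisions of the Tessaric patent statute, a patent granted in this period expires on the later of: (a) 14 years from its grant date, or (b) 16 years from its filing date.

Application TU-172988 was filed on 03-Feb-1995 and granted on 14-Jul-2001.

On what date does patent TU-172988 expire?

July 14, 2015

(a) grant + 14 years → 14 July 2015.
(b) filing + 16 years → 3 February 2011.
Later of the two: 14 July 2015.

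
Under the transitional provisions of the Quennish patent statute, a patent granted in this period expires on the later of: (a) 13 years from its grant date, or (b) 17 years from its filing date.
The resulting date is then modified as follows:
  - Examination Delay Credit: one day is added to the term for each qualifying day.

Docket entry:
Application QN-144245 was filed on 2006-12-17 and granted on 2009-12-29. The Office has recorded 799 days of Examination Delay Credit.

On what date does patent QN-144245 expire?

February 23, 2026

(a) grant + 13 years → 29 December 2022.
(b) filing + 17 years → 17 December 2023.
Later of the two: 17 December 2023.
Examination Delay Credit: +799 days → 23 February 2026.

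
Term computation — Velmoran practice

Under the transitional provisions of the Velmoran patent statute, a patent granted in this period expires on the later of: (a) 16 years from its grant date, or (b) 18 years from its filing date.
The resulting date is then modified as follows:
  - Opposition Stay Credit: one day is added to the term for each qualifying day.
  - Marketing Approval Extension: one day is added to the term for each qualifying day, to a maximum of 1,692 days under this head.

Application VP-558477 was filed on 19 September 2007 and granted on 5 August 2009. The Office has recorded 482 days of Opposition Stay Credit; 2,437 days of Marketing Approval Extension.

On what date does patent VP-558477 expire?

(a) grant + 16 years → 5 August 2025.
(b) filing + 18 years → 19 September 2025.
Later of the two: 19 September 2025.
Opposition Stay Credit: +482 days → 14 January 2027.
Marketing Approval Extension: 2437 days claimed exceeds the 1692-day cap, so +1692 days → 2 September 2031.

September 2, 2031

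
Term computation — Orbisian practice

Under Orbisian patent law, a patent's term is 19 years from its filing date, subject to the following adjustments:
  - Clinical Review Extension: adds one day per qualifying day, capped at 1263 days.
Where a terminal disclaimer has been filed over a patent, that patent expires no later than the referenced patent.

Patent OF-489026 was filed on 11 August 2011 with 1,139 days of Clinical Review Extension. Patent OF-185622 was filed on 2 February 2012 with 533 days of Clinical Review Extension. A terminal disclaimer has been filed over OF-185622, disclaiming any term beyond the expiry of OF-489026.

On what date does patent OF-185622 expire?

July 19, 2032

Natural term of OF-185622:
  Base: filing + 19 years → 2 February 2031.
  Clinical Review Extension: 533 days (within the 1263-day cap) → +533 days → 19 July 2032.
Expiry of referenced patent OF-489026:
  Base: filing + 19 years → 11 August 2030.
  Clinical Review Extension: 1139 days (within the 1263-day cap) → +1139 days → 23 September 2033.
Terminal disclaimer: OF-185622 expires on the earlier of 19 July 2032 and 23 September 2033.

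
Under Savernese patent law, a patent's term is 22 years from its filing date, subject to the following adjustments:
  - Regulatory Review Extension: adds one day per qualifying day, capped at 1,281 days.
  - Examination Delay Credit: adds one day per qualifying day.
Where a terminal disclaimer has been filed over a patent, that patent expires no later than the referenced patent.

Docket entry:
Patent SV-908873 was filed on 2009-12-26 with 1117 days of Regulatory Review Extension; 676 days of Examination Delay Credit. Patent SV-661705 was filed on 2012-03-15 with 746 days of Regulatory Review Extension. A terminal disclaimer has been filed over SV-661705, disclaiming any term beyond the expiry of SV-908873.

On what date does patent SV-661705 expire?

2036-03-30

Natural term of SV-661705:
  Base: filing + 22 years → 15 March 2034.
  Regulatory Review Extension: 746 days (within the 1281-day cap) → +746 days → 30 March 2036.
Expiry of referenced patent SV-908873:
  Base: filing + 22 years → 26 December 2031.
  Regulatory Review Extension: 1117 days (within the 1281-day cap) → +1117 days → 16 January 2035.
  Examination Delay Credit: +676 days → 22 November 2036.
Terminal disclaimer: SV-661705 expires on the earlier of 30 March 2036 and 22 November 2036.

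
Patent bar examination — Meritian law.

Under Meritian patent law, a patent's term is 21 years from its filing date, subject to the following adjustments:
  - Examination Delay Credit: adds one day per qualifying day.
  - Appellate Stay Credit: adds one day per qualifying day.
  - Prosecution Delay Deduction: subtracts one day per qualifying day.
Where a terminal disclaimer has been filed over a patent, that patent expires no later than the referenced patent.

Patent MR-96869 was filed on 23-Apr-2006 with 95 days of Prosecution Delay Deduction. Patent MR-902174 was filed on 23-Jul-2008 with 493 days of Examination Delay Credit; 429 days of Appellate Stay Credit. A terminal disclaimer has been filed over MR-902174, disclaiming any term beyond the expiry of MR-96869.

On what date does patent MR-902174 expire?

2027-01-18

Natural term of MR-902174:
  Base: filing + 21 years → 23 July 2029.
  Examination Delay Credit: +493 days → 28 November 2030.
  Appellate Stay Credit: +429 days → 31 January 2032.
Expiry of referenced patent MR-96869:
  Base: filing + 21 years → 23 April 2027.
  Prosecution Delay Deduction: −95 days → 18 January 2027.
Terminal disclaimer: MR-902174 expires on the earlier of 31 January 2032 and 18 January 2027.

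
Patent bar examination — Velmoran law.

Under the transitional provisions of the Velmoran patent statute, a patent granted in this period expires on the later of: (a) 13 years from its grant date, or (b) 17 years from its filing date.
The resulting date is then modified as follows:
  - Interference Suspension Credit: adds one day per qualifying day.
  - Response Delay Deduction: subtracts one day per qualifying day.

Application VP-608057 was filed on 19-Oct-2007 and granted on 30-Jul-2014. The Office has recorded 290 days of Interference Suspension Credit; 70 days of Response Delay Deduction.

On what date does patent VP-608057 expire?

March 6, 2028

(a) grant + 13 years → 30 July 2027.
(b) filing + 17 years → 19 October 2024.
Later of the two: 30 July 2027.
Interference Suspension Credit: +290 days → 15 May 2028.
Response Delay Deduction: −70 days → 6 March 2028.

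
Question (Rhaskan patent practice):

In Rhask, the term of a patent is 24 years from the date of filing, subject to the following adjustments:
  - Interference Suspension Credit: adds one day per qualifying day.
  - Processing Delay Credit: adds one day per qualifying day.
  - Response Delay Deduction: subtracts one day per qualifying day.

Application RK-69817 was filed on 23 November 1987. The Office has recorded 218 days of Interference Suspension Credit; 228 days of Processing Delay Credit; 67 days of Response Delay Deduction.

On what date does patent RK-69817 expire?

Base term: filing date + 24 years → 23 November 2011.
Interference Suspension Credit: +218 days → 28 June 2012.
Processing Delay Credit: +228 days → 11 February 2013.
Response Delay Deduction: −67 days → 6 December 2012.

December 6, 2012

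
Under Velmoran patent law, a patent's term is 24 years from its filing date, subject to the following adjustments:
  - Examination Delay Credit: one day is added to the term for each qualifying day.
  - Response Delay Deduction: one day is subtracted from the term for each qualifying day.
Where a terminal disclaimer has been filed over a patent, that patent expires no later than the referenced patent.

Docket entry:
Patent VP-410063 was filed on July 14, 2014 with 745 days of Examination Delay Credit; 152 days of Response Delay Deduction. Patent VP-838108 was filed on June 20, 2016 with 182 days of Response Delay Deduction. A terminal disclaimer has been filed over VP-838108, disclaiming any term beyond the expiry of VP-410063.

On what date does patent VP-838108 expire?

2039-12-21

Natural term of VP-838108:
  Base: filing + 24 years → 20 June 2040.
  Response Delay Deduction: −182 days → 21 December 2039.
Expiry of referenced patent VP-410063:
  Base: filing + 24 years → 14 July 2038.
  Examination Delay Credit: +745 days → 28 July 2040.
  Response Delay Deduction: −152 days → 27 February 2040.
Terminal disclaimer: VP-838108 expires on the earlier of 21 December 2039 and 27 February 2040.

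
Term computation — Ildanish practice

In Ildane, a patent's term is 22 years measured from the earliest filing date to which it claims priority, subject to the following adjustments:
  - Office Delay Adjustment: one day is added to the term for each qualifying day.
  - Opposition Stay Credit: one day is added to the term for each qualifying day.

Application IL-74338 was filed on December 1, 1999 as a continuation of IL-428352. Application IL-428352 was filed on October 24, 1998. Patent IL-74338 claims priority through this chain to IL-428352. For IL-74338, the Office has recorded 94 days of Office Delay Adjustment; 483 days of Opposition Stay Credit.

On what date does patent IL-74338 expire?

Earliest priority filing: 24 October 1998.
Base term: 24 October 1998 + 22 years → 24 October 2020.
Office Delay Adjustment: +94 days → 26 January 2021.
Opposition Stay Credit: +483 days → 24 May 2022.

May 24, 2022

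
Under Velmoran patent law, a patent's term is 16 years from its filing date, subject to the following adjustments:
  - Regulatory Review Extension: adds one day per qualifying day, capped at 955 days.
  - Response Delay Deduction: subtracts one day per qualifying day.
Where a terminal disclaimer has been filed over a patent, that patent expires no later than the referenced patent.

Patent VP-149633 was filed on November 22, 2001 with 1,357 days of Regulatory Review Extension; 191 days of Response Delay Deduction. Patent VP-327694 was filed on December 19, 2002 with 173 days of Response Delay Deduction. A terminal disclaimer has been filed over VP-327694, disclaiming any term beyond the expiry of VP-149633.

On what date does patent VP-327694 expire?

Natural term of VP-327694:
  Base: filing + 16 years → 19 December 2018.
  Response Delay Deduction: −173 days → 29 June 2018.
Expiry of referenced patent VP-149633:
  Base: filing + 16 years → 22 November 2017.
  Regulatory Review Extension: 1357 days claimed exceeds the 955-day cap, so +955 days → 4 July 2020.
  Response Delay Deduction: −191 days → 26 December 2019.
Terminal disclaimer: VP-327694 expires on the earlier of 29 June 2018 and 26 December 2019.

June 29, 2018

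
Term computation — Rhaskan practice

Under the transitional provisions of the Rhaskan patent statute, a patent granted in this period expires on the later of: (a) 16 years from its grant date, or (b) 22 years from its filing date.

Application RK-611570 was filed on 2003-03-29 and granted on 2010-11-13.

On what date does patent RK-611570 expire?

(a) grant + 16 years → 13 November 2026.
(b) filing + 22 years → 29 March 2025.
Later of the two: 13 November 2026.

2026-11-13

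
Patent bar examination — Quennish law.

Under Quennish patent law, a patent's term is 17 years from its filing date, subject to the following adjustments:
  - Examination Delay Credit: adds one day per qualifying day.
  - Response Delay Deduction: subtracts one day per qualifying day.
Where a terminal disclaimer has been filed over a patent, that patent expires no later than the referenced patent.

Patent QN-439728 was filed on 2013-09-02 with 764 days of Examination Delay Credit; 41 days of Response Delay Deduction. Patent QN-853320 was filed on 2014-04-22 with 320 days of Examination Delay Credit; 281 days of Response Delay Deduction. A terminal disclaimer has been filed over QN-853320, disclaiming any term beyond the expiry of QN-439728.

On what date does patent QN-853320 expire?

May 31, 2031

Natural term of QN-853320:
  Base: filing + 17 years → 22 April 2031.
  Examination Delay Credit: +320 days → 7 March 2032.
  Response Delay Deduction: −281 days → 31 May 2031.
Expiry of referenced patent QN-439728:
  Base: filing + 17 years → 2 September 2030.
  Examination Delay Credit: +764 days → 5 October 2032.
  Response Delay Deduction: −41 days → 25 August 2032.
Terminal disclaimer: QN-853320 expires on the earlier of 31 May 2031 and 25 August 2032.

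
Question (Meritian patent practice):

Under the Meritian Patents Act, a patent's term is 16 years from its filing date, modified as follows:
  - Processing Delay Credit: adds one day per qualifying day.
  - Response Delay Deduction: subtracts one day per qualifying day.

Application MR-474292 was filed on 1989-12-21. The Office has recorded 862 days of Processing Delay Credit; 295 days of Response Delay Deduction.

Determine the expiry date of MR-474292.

Base term: filing date + 16 years → 21 December 2005.
Processing Delay Credit: +862 days → 1 May 2008.
Response Delay Deduction: −295 days → 11 July 2007.

July 11, 2007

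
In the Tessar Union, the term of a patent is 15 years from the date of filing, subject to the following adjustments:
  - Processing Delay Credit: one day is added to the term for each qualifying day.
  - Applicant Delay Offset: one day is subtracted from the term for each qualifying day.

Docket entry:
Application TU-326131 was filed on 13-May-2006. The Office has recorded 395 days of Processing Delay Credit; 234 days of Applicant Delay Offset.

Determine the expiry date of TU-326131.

Base term: filing date + 15 years → 13 May 2021.
Processing Delay Credit: +395 days → 12 June 2022.
Applicant Delay Offset: −234 days → 21 October 2021.

October 21, 2021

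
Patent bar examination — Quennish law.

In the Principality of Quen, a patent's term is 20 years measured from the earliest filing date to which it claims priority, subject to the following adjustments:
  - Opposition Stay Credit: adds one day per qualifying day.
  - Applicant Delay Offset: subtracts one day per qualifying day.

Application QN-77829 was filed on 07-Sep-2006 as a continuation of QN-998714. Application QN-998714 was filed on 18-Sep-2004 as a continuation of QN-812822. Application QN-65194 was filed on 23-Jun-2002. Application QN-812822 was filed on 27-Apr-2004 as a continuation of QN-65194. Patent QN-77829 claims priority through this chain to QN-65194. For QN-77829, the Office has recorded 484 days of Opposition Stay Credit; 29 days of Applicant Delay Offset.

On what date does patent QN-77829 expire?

2023-09-21

Earliest priority filing: 23 June 2002.
Base term: 23 June 2002 + 20 years → 23 June 2022.
Opposition Stay Credit: +484 days → 20 October 2023.
Applicant Delay Offset: −29 days → 21 September 2023.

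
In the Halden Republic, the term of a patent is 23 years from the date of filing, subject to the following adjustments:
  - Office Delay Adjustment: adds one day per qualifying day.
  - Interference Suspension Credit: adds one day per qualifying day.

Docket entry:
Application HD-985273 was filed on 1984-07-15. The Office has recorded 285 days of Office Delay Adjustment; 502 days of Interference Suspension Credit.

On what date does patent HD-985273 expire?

Base term: filing date + 23 years → 15 July 2007.
Office Delay Adjustment: +285 days → 25 April 2008.
Interference Suspension Credit: +502 days → 9 September 2009.

2009-09-09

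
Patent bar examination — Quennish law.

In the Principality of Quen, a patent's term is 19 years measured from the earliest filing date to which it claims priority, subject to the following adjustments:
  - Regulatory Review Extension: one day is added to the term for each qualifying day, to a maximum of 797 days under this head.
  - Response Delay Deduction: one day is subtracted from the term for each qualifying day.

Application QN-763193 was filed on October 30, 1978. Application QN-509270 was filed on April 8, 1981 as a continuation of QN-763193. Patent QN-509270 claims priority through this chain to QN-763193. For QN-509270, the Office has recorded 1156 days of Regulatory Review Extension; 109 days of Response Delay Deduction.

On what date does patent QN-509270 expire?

1999-09-18

Earliest priority filing: 30 October 1978.
Base term: 30 October 1978 + 19 years → 30 October 1997.
Regulatory Review Extension: 1156 days claimed exceeds the 797-day cap, so +797 days → 5 January 2000.
Response Delay Deduction: −109 days → 18 September 1999.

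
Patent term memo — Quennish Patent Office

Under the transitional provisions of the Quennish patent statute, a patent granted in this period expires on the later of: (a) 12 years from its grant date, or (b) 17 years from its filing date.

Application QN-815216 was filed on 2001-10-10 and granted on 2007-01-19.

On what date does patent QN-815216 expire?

(a) grant + 12 years → 19 January 2019.
(b) filing + 17 years → 10 October 2018.
Later of the two: 19 January 2019.

January 19, 2019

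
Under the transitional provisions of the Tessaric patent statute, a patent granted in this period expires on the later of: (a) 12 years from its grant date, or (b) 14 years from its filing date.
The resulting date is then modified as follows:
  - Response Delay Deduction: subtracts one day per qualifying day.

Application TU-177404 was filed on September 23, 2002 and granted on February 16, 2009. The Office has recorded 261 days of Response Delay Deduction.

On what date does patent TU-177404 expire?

(a) grant + 12 years → 16 February 2021.
(b) filing + 14 years → 23 September 2016.
Later of the two: 16 February 2021.
Response Delay Deduction: −261 days → 31 May 2020.

2020-05-31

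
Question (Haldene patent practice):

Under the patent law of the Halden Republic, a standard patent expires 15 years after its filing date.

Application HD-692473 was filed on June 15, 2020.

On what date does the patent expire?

2035-06-15

Filing date + 15 years → 15 June 2035.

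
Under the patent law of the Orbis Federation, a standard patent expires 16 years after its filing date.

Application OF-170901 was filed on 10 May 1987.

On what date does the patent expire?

2003-05-10

Filing date + 16 years → 10 May 2003.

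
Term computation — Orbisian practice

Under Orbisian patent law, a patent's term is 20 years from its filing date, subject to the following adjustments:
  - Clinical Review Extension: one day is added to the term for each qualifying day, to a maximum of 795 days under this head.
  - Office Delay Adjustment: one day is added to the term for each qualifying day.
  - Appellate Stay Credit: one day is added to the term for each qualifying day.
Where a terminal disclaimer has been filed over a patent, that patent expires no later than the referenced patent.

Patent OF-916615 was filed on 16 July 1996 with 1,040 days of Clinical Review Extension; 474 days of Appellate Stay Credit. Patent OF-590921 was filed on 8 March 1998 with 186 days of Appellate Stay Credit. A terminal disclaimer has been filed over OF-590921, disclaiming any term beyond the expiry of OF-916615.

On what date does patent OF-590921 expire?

Natural term of OF-590921:
  Base: filing + 20 years → 8 March 2018.
  Appellate Stay Credit: +186 days → 10 September 2018.
Expiry of referenced patent OF-916615:
  Base: filing + 20 years → 16 July 2016.
  Clinical Review Extension: 1040 days claimed exceeds the 795-day cap, so +795 days → 19 September 2018.
  Appellate Stay Credit: +474 days → 6 January 2020.
Terminal disclaimer: OF-590921 expires on the earlier of 10 September 2018 and 6 January 2020.

2018-09-10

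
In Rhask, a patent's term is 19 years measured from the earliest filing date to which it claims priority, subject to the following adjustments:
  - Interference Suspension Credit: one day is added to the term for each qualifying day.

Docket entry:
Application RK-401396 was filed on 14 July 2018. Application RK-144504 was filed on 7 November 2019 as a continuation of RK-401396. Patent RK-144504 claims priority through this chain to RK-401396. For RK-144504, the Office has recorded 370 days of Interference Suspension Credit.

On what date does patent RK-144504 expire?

Earliest priority filing: 14 July 2018.
Base term: 14 July 2018 + 19 years → 14 July 2037.
Interference Suspension Credit: +370 days → 19 July 2038.

July 19, 2038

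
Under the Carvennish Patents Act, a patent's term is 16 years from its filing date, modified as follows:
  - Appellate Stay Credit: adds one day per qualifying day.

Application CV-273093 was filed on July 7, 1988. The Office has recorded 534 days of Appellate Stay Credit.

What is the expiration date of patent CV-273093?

Base term: filing date + 16 years → 7 July 2004.
Appellate Stay Credit: +534 days → 23 December 2005.

2005-12-23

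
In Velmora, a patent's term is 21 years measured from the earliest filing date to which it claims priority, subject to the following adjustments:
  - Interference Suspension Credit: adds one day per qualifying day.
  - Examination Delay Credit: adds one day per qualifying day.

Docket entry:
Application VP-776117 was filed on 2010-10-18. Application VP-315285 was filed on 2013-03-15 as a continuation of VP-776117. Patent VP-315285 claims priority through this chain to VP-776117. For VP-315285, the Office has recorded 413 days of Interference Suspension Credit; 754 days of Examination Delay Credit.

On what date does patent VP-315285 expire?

December 28, 2034

Earliest priority filing: 18 October 2010.
Base term: 18 October 2010 + 21 years → 18 October 2031.
Interference Suspension Credit: +413 days → 4 December 2032.
Examination Delay Credit: +754 days → 28 December 2034.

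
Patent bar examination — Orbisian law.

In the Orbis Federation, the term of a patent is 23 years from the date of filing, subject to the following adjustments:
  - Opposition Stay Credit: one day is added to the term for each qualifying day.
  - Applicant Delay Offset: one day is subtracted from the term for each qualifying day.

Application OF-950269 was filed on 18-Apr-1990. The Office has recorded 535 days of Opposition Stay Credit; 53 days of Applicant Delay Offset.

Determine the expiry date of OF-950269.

August 13, 2014

Base term: filing date + 23 years → 18 April 2013.
Opposition Stay Credit: +535 days → 5 October 2014.
Applicant Delay Offset: −53 days → 13 August 2014.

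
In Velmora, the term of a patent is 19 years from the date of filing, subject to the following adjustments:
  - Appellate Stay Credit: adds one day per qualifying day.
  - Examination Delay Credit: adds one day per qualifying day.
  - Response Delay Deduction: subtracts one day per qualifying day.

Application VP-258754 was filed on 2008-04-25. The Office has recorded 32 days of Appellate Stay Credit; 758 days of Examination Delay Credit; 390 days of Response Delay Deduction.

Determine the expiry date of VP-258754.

Base term: filing date + 19 years → 25 April 2027.
Appellate Stay Credit: +32 days → 27 May 2027.
Examination Delay Credit: +758 days → 23 June 2029.
Response Delay Deduction: −390 days → 29 May 2028.

May 29, 2028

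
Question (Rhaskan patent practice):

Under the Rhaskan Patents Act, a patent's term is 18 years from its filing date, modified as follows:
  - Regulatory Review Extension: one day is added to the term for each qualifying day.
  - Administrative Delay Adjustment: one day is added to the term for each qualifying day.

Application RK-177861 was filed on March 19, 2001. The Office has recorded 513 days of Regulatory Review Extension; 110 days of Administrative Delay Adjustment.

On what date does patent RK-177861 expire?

2020-12-01

Base term: filing date + 18 years → 19 March 2019.
Regulatory Review Extension: +513 days → 13 August 2020.
Administrative Delay Adjustment: +110 days → 1 December 2020.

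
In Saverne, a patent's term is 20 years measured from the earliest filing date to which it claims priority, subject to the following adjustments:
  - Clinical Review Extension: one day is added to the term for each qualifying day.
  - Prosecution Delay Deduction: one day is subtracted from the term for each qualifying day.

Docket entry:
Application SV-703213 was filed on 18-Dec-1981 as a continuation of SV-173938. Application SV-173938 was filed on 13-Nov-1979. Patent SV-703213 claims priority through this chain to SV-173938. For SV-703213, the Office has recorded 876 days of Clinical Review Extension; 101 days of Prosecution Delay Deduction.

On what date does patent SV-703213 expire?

December 27, 2001

Earliest priority filing: 13 November 1979.
Base term: 13 November 1979 + 20 years → 13 November 1999.
Clinical Review Extension: +876 days → 7 April 2002.
Prosecution Delay Deduction: −101 days → 27 December 2001.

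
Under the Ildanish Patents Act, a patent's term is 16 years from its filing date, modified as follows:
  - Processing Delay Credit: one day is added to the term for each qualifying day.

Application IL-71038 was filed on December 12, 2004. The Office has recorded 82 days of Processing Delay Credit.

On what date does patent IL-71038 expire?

Base term: filing date + 16 years → 12 December 2020.
Processing Delay Credit: +82 days → 4 March 2021.

2021-03-04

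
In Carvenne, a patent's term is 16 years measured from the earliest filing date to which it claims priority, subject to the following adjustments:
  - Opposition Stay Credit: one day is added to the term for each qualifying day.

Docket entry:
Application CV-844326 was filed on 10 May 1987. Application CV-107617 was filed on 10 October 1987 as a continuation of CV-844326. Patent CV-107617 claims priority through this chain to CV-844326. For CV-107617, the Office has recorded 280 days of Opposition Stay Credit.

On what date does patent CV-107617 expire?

February 14, 2004

Earliest priority filing: 10 May 1987.
Base term: 10 May 1987 + 16 years → 10 May 2003.
Opposition Stay Credit: +280 days → 14 February 2004.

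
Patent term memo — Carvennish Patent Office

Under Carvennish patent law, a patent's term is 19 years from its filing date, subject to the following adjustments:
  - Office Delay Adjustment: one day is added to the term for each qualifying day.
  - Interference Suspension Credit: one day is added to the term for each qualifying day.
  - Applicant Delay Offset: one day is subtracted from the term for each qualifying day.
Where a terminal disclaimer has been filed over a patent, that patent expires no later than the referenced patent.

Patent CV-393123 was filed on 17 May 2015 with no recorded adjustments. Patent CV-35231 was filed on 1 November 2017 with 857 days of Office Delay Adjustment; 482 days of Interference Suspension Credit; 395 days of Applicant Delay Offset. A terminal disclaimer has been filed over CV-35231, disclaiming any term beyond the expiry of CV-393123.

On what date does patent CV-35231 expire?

Natural term of CV-35231:
  Base: filing + 19 years → 1 November 2036.
  Office Delay Adjustment: +857 days → 8 March 2039.
  Interference Suspension Credit: +482 days → 2 July 2040.
  Applicant Delay Offset: −395 days → 3 June 2039.
Expiry of referenced patent CV-393123:
  Base: filing + 19 years → 17 May 2034.
Terminal disclaimer: CV-35231 expires on the earlier of 3 June 2039 and 17 May 2034.

2034-05-17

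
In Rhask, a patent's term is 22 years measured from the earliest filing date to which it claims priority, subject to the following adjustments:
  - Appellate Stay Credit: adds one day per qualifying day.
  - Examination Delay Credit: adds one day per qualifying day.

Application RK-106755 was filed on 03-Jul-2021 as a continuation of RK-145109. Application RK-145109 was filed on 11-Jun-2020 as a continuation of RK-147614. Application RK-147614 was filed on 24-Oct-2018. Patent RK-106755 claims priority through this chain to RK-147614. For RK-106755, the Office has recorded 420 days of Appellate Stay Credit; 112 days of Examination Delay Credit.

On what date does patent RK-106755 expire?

Earliest priority filing: 24 October 2018.
Base term: 24 October 2018 + 22 years → 24 October 2040.
Appellate Stay Credit: +420 days → 18 December 2041.
Examination Delay Credit: +112 days → 9 April 2042.

2042-04-09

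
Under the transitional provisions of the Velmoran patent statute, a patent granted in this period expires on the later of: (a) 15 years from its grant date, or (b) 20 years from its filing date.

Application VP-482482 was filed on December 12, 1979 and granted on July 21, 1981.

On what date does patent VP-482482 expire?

1999-12-12

(a) grant + 15 years → 21 July 1996.
(b) filing + 20 years → 12 December 1999.
Later of the two: 12 December 1999.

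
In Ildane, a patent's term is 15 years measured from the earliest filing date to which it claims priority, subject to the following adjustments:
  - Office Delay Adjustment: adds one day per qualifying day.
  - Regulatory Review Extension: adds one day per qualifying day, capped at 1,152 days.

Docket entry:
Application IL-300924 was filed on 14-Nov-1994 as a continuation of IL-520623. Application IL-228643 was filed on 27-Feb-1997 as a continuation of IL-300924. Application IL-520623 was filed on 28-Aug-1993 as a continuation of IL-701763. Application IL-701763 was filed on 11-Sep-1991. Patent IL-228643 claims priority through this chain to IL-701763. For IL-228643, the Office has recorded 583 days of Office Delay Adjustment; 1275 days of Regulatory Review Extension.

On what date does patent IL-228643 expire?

June 12, 2011

Earliest priority filing: 11 September 1991.
Base term: 11 September 1991 + 15 years → 11 September 2006.
Office Delay Adjustment: +583 days → 16 April 2008.
Regulatory Review Extension: 1275 days claimed exceeds the 1152-day cap, so +1152 days → 12 June 2011.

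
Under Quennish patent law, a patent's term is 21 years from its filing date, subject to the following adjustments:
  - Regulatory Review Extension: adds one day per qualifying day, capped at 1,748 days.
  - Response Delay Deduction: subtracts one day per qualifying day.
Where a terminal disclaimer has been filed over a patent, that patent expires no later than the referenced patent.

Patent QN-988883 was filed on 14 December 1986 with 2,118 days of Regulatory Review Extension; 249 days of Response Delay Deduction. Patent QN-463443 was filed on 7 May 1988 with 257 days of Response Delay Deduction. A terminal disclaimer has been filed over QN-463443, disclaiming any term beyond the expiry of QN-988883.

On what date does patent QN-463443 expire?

2008-08-23

Natural term of QN-463443:
  Base: filing + 21 years → 7 May 2009.
  Response Delay Deduction: −257 days → 23 August 2008.
Expiry of referenced patent QN-988883:
  Base: filing + 21 years → 14 December 2007.
  Regulatory Review Extension: 2118 days claimed exceeds the 1748-day cap, so +1748 days → 26 September 2012.
  Response Delay Deduction: −249 days → 21 January 2012.
Terminal disclaimer: QN-463443 expires on the earlier of 23 August 2008 and 21 January 2012.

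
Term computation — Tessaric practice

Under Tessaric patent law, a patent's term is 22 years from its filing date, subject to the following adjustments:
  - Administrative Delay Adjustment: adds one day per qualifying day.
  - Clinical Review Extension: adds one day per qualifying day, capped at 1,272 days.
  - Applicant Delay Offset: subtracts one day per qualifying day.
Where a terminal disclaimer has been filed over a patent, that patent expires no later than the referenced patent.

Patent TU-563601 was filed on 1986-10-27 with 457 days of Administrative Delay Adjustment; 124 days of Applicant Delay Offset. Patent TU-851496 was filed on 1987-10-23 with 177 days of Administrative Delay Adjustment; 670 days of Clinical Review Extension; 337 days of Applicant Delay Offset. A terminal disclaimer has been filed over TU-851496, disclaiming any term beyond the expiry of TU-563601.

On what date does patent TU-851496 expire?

Natural term of TU-851496:
  Base: filing + 22 years → 23 October 2009.
  Administrative Delay Adjustment: +177 days → 18 April 2010.
  Clinical Review Extension: 670 days (within the 1272-day cap) → +670 days → 17 February 2012.
  Applicant Delay Offset: −337 days → 17 March 2011.
Expiry of referenced patent TU-563601:
  Base: filing + 22 years → 27 October 2008.
  Administrative Delay Adjustment: +457 days → 27 January 2010.
  Applicant Delay Offset: −124 days → 25 September 2009.
Terminal disclaimer: TU-851496 expires on the earlier of 17 March 2011 and 25 September 2009.

September 25, 2009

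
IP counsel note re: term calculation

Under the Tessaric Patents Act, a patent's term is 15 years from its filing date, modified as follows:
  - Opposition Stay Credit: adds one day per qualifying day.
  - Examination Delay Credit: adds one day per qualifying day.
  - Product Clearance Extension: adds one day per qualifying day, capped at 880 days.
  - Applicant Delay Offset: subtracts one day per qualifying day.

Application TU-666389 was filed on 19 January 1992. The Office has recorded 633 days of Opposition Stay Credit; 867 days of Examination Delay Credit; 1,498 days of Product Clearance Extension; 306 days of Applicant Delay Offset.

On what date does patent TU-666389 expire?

Base term: filing date + 15 years → 19 January 2007.
Opposition Stay Credit: +633 days → 13 October 2008.
Examination Delay Credit: +867 days → 27 February 2011.
Product Clearance Extension: 1498 days claimed exceeds the 880-day cap, so +880 days → 26 July 2013.
Applicant Delay Offset: −306 days → 23 September 2012.

September 23, 2012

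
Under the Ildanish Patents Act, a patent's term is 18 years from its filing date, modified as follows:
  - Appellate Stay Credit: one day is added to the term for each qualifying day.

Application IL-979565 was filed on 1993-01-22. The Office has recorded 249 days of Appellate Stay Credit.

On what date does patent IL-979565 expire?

Base term: filing date + 18 years → 22 January 2011.
Appellate Stay Credit: +249 days → 28 September 2011.

September 28, 2011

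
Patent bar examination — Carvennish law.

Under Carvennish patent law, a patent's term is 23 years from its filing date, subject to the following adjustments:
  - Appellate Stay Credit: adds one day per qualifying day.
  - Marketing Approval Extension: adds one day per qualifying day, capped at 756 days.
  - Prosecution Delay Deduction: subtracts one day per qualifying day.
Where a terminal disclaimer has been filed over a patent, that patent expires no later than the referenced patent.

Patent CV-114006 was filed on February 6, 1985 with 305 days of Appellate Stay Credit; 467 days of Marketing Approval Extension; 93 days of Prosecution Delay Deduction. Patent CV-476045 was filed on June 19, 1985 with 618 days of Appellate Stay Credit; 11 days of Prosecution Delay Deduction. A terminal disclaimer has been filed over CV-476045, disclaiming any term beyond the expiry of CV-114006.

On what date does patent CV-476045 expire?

Natural term of CV-476045:
  Base: filing + 23 years → 19 June 2008.
  Appellate Stay Credit: +618 days → 27 February 2010.
  Prosecution Delay Deduction: −11 days → 16 February 2010.
Expiry of referenced patent CV-114006:
  Base: filing + 23 years → 6 February 2008.
  Appellate Stay Credit: +305 days → 7 December 2008.
  Marketing Approval Extension: 467 days (within the 756-day cap) → +467 days → 19 March 2010.
  Prosecution Delay Deduction: −93 days → 16 December 2009.
Terminal disclaimer: CV-476045 expires on the earlier of 16 February 2010 and 16 December 2009.

December 16, 2009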